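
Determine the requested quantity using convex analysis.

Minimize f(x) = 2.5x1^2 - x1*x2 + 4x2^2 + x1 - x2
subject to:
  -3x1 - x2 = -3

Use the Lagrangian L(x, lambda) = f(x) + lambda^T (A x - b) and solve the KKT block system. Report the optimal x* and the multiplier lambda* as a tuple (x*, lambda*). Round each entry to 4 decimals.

Form the Lagrangian:
  L(x, lambda) = (1/2) x^T Q x + c^T x + lambda^T (A x - b)
Stationarity (grad_x L = 0): Q x + c + A^T lambda = 0.
Primal feasibility: A x = b.

This gives the KKT block system:
  [ Q   A^T ] [ x     ]   [-c ]
  [ A    0  ] [ lambda ] = [ b ]

Solving the linear system:
  x*      = (0.8554, 0.4337)
  lambda* = (1.6145)
  f(x*)   = 2.6325

x* = (0.8554, 0.4337), lambda* = (1.6145)


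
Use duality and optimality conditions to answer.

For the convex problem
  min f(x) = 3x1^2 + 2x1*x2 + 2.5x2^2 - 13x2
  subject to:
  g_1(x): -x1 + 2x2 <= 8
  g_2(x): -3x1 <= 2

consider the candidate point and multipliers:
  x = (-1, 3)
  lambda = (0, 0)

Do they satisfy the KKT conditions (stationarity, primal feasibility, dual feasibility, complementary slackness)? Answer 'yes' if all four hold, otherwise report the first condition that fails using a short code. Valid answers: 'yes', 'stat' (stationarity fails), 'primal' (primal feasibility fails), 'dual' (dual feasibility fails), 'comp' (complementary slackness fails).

Gradient of f: grad f(x) = Q x + c = (0, 0)
Constraint values g_i(x) = a_i^T x - b_i:
  g_1((-1, 3)) = -1
  g_2((-1, 3)) = 1
Stationarity residual: grad f(x) + sum_i lambda_i a_i = (0, 0)
  -> stationarity OK
Primal feasibility (all g_i <= 0): FAILS
Dual feasibility (all lambda_i >= 0): OK
Complementary slackness (lambda_i * g_i(x) = 0 for all i): OK

Verdict: the first failing condition is primal_feasibility -> primal.

primal


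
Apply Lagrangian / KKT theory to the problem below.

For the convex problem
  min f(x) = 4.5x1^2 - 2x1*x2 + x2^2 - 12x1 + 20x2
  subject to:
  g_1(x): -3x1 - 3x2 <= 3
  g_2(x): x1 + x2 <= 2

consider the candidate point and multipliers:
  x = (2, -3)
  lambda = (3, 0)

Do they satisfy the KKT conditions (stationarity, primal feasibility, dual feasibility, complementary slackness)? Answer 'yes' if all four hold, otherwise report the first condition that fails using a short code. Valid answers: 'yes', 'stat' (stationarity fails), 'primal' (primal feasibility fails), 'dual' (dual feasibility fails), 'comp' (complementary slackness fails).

Gradient of f: grad f(x) = Q x + c = (12, 10)
Constraint values g_i(x) = a_i^T x - b_i:
  g_1((2, -3)) = 0
  g_2((2, -3)) = -3
Stationarity residual: grad f(x) + sum_i lambda_i a_i = (3, 1)
  -> stationarity FAILS
Primal feasibility (all g_i <= 0): OK
Dual feasibility (all lambda_i >= 0): OK
Complementary slackness (lambda_i * g_i(x) = 0 for all i): OK

Verdict: the first failing condition is stationarity -> stat.

stat


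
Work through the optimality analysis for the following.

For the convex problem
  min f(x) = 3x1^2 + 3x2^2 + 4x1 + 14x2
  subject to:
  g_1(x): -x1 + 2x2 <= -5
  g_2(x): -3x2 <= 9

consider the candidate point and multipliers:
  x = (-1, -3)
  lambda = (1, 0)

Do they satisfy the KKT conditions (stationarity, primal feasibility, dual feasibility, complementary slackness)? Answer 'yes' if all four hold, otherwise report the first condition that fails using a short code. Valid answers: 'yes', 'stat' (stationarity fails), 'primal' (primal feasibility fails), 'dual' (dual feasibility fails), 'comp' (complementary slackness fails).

Gradient of f: grad f(x) = Q x + c = (-2, -4)
Constraint values g_i(x) = a_i^T x - b_i:
  g_1((-1, -3)) = 0
  g_2((-1, -3)) = 0
Stationarity residual: grad f(x) + sum_i lambda_i a_i = (-3, -2)
  -> stationarity FAILS
Primal feasibility (all g_i <= 0): OK
Dual feasibility (all lambda_i >= 0): OK
Complementary slackness (lambda_i * g_i(x) = 0 for all i): OK

Verdict: the first failing condition is stationarity -> stat.

stat


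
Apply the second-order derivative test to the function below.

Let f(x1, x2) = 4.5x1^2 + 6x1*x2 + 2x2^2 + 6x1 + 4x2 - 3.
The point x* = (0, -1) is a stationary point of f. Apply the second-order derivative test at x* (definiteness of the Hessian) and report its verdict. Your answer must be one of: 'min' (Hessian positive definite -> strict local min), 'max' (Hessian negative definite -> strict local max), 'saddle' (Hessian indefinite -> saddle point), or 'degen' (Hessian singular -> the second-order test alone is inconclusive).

Compute the Hessian H = grad^2 f:
  H = [[9, 6], [6, 4]]
Verify stationarity: grad f(x*) = H x* + g = (0, 0).
Eigenvalues of H: 0, 13.
H has a zero eigenvalue (singular; positive semidefinite but not definite), so H is neither positive definite, negative definite, nor indefinite. The second-order test alone is inconclusive -> degen.
(Indeed, f is constant along the null direction of H through x*, so x* is not a strict local extremum.)

degen


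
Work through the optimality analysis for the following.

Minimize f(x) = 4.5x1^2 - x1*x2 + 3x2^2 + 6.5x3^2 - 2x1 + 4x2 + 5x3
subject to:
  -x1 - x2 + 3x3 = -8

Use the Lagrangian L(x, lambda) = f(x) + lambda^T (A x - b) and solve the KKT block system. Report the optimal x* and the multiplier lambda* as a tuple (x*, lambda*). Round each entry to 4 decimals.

Form the Lagrangian:
  L(x, lambda) = (1/2) x^T Q x + c^T x + lambda^T (A x - b)
Stationarity (grad_x L = 0): Q x + c + A^T lambda = 0.
Primal feasibility: A x = b.

This gives the KKT block system:
  [ Q   A^T ] [ x     ]   [-c ]
  [ A    0  ] [ lambda ] = [ b ]

Solving the linear system:
  x*      = (1.1074, 0.7249, -2.0559)
  lambda* = (7.2421)
  f(x*)   = 24.1712

x* = (1.1074, 0.7249, -2.0559), lambda* = (7.2421)


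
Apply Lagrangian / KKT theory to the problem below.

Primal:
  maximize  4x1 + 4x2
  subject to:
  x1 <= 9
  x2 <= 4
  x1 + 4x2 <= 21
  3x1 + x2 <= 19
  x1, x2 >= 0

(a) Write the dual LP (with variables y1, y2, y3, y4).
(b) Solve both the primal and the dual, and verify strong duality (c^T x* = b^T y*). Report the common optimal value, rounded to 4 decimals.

The standard primal-dual pair for 'max c^T x s.t. A x <= b, x >= 0' is:
  Dual:  min b^T y  s.t.  A^T y >= c,  y >= 0.

So the dual LP is:
  minimize  9y1 + 4y2 + 21y3 + 19y4
  subject to:
    y1 + y3 + 3y4 >= 4
    y2 + 4y3 + y4 >= 4
    y1, y2, y3, y4 >= 0

Solving the primal: x* = (5, 4).
  primal value c^T x* = 36.
Solving the dual: y* = (0, 2.6667, 0, 1.3333).
  dual value b^T y* = 36.
Strong duality: c^T x* = b^T y*. Confirmed.

36


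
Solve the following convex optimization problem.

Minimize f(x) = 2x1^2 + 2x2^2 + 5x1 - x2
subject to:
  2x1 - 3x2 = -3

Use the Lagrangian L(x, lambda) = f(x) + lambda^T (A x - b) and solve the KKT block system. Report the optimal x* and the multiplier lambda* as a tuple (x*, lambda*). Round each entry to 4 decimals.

Form the Lagrangian:
  L(x, lambda) = (1/2) x^T Q x + c^T x + lambda^T (A x - b)
Stationarity (grad_x L = 0): Q x + c + A^T lambda = 0.
Primal feasibility: A x = b.

This gives the KKT block system:
  [ Q   A^T ] [ x     ]   [-c ]
  [ A    0  ] [ lambda ] = [ b ]

Solving the linear system:
  x*      = (-1.2115, 0.1923)
  lambda* = (-0.0769)
  f(x*)   = -3.2404

x* = (-1.2115, 0.1923), lambda* = (-0.0769)


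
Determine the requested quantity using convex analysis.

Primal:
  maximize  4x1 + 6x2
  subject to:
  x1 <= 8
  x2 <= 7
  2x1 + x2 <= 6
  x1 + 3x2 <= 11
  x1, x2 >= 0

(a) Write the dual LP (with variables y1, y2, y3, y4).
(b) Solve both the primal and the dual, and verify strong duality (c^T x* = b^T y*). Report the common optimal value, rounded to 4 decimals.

The standard primal-dual pair for 'max c^T x s.t. A x <= b, x >= 0' is:
  Dual:  min b^T y  s.t.  A^T y >= c,  y >= 0.

So the dual LP is:
  minimize  8y1 + 7y2 + 6y3 + 11y4
  subject to:
    y1 + 2y3 + y4 >= 4
    y2 + y3 + 3y4 >= 6
    y1, y2, y3, y4 >= 0

Solving the primal: x* = (1.4, 3.2).
  primal value c^T x* = 24.8.
Solving the dual: y* = (0, 0, 1.2, 1.6).
  dual value b^T y* = 24.8.
Strong duality: c^T x* = b^T y*. Confirmed.

24.8


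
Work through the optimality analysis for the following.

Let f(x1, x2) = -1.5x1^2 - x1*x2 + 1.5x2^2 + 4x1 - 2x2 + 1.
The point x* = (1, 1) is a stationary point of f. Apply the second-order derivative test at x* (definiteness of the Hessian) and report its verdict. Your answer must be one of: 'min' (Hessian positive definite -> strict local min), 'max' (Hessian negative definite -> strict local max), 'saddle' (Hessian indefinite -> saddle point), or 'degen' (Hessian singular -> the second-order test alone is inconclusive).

Compute the Hessian H = grad^2 f:
  H = [[-3, -1], [-1, 3]]
Verify stationarity: grad f(x*) = H x* + g = (0, 0).
Eigenvalues of H: -3.1623, 3.1623.
Eigenvalues have mixed signs, so H is indefinite -> x* is a saddle point.

saddle


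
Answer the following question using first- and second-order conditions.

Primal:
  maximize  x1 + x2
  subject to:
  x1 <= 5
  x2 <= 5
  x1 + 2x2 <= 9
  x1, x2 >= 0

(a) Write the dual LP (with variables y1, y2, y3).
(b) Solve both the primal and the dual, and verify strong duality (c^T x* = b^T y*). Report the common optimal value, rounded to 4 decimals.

The standard primal-dual pair for 'max c^T x s.t. A x <= b, x >= 0' is:
  Dual:  min b^T y  s.t.  A^T y >= c,  y >= 0.

So the dual LP is:
  minimize  5y1 + 5y2 + 9y3
  subject to:
    y1 + y3 >= 1
    y2 + 2y3 >= 1
    y1, y2, y3 >= 0

Solving the primal: x* = (5, 2).
  primal value c^T x* = 7.
Solving the dual: y* = (0.5, 0, 0.5).
  dual value b^T y* = 7.
Strong duality: c^T x* = b^T y*. Confirmed.

7


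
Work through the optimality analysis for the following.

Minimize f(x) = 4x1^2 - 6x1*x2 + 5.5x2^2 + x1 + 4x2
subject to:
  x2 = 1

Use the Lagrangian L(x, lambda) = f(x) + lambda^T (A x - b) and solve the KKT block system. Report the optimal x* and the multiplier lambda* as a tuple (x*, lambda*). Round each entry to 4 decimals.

Form the Lagrangian:
  L(x, lambda) = (1/2) x^T Q x + c^T x + lambda^T (A x - b)
Stationarity (grad_x L = 0): Q x + c + A^T lambda = 0.
Primal feasibility: A x = b.

This gives the KKT block system:
  [ Q   A^T ] [ x     ]   [-c ]
  [ A    0  ] [ lambda ] = [ b ]

Solving the linear system:
  x*      = (0.625, 1)
  lambda* = (-11.25)
  f(x*)   = 7.9375

x* = (0.625, 1), lambda* = (-11.25)


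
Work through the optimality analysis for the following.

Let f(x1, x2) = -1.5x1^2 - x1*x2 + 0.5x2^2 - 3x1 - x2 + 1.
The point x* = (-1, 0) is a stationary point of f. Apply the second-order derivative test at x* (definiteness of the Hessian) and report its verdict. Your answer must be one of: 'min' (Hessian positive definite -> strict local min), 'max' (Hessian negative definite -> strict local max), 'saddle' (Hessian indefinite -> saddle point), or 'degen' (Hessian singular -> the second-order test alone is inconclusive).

Compute the Hessian H = grad^2 f:
  H = [[-3, -1], [-1, 1]]
Verify stationarity: grad f(x*) = H x* + g = (0, 0).
Eigenvalues of H: -3.2361, 1.2361.
Eigenvalues have mixed signs, so H is indefinite -> x* is a saddle point.

saddle


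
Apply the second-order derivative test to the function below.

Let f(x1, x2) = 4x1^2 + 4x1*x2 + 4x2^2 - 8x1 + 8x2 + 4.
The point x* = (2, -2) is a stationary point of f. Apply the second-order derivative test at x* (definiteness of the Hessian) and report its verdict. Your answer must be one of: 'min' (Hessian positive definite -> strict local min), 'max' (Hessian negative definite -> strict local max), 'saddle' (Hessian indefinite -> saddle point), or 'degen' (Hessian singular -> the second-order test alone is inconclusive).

Compute the Hessian H = grad^2 f:
  H = [[8, 4], [4, 8]]
Verify stationarity: grad f(x*) = H x* + g = (0, 0).
Eigenvalues of H: 4, 12.
Both eigenvalues > 0, so H is positive definite -> x* is a strict local min.

min


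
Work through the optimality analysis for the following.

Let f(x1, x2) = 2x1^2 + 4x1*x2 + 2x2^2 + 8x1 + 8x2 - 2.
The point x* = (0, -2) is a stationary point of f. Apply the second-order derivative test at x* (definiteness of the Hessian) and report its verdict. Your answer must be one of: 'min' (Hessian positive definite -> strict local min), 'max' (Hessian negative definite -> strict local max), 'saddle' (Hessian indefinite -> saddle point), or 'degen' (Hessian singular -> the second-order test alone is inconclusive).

Compute the Hessian H = grad^2 f:
  H = [[4, 4], [4, 4]]
Verify stationarity: grad f(x*) = H x* + g = (0, 0).
Eigenvalues of H: 0, 8.
H has a zero eigenvalue (singular; positive semidefinite but not definite), so H is neither positive definite, negative definite, nor indefinite. The second-order test alone is inconclusive -> degen.
(Indeed, f is constant along the null direction of H through x*, so x* is not a strict local extremum.)

degen


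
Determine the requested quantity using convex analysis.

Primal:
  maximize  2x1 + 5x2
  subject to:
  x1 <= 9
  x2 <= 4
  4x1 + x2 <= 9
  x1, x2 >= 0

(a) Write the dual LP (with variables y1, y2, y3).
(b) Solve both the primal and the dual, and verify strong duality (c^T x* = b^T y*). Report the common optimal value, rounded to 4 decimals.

The standard primal-dual pair for 'max c^T x s.t. A x <= b, x >= 0' is:
  Dual:  min b^T y  s.t.  A^T y >= c,  y >= 0.

So the dual LP is:
  minimize  9y1 + 4y2 + 9y3
  subject to:
    y1 + 4y3 >= 2
    y2 + y3 >= 5
    y1, y2, y3 >= 0

Solving the primal: x* = (1.25, 4).
  primal value c^T x* = 22.5.
Solving the dual: y* = (0, 4.5, 0.5).
  dual value b^T y* = 22.5.
Strong duality: c^T x* = b^T y*. Confirmed.

22.5


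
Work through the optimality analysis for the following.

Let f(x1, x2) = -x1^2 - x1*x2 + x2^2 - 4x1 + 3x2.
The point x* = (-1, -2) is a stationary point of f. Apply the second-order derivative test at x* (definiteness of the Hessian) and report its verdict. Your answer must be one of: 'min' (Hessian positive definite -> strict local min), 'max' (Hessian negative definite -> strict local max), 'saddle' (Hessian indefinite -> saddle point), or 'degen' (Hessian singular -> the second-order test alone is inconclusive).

Compute the Hessian H = grad^2 f:
  H = [[-2, -1], [-1, 2]]
Verify stationarity: grad f(x*) = H x* + g = (0, 0).
Eigenvalues of H: -2.2361, 2.2361.
Eigenvalues have mixed signs, so H is indefinite -> x* is a saddle point.

saddle


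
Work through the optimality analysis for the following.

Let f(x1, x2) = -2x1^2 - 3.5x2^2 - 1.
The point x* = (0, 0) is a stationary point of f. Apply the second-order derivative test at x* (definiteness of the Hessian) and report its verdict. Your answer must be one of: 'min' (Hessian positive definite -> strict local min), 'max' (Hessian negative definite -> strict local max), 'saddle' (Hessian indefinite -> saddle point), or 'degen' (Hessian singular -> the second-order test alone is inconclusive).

Compute the Hessian H = grad^2 f:
  H = [[-4, 0], [0, -7]]
Verify stationarity: grad f(x*) = H x* + g = (0, 0).
Eigenvalues of H: -7, -4.
Both eigenvalues < 0, so H is negative definite -> x* is a strict local max.

max


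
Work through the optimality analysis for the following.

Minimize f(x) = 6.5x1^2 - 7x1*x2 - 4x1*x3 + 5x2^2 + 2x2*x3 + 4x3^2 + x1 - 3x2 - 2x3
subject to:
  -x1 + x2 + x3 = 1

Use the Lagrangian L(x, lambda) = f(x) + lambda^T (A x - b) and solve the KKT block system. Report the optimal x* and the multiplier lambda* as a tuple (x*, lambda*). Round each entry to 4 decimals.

Form the Lagrangian:
  L(x, lambda) = (1/2) x^T Q x + c^T x + lambda^T (A x - b)
Stationarity (grad_x L = 0): Q x + c + A^T lambda = 0.
Primal feasibility: A x = b.

This gives the KKT block system:
  [ Q   A^T ] [ x     ]   [-c ]
  [ A    0  ] [ lambda ] = [ b ]

Solving the linear system:
  x*      = (0.2079, 0.6337, 0.5743)
  lambda* = (-3.0297)
  f(x*)   = 0.0941

x* = (0.2079, 0.6337, 0.5743), lambda* = (-3.0297)


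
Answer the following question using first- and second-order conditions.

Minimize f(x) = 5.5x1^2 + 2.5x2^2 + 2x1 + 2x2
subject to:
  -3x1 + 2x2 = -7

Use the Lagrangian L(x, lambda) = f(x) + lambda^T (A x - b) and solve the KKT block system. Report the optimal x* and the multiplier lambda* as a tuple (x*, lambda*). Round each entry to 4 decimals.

Form the Lagrangian:
  L(x, lambda) = (1/2) x^T Q x + c^T x + lambda^T (A x - b)
Stationarity (grad_x L = 0): Q x + c + A^T lambda = 0.
Primal feasibility: A x = b.

This gives the KKT block system:
  [ Q   A^T ] [ x     ]   [-c ]
  [ A    0  ] [ lambda ] = [ b ]

Solving the linear system:
  x*      = (0.9551, -2.0674)
  lambda* = (4.1685)
  f(x*)   = 13.4775

x* = (0.9551, -2.0674), lambda* = (4.1685)


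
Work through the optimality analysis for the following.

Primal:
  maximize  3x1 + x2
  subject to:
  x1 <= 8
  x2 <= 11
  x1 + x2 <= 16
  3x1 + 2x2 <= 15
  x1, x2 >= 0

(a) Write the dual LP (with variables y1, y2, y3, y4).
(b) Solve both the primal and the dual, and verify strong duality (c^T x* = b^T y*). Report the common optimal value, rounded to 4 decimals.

The standard primal-dual pair for 'max c^T x s.t. A x <= b, x >= 0' is:
  Dual:  min b^T y  s.t.  A^T y >= c,  y >= 0.

So the dual LP is:
  minimize  8y1 + 11y2 + 16y3 + 15y4
  subject to:
    y1 + y3 + 3y4 >= 3
    y2 + y3 + 2y4 >= 1
    y1, y2, y3, y4 >= 0

Solving the primal: x* = (5, 0).
  primal value c^T x* = 15.
Solving the dual: y* = (0, 0, 0, 1).
  dual value b^T y* = 15.
Strong duality: c^T x* = b^T y*. Confirmed.

15


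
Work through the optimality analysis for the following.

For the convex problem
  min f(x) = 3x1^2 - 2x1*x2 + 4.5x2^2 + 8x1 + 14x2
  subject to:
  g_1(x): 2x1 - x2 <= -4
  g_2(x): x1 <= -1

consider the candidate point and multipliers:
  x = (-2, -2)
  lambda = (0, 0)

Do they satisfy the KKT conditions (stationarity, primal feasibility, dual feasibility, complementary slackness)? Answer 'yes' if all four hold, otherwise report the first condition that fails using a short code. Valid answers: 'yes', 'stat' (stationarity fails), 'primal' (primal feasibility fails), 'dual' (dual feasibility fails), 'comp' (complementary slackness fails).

Gradient of f: grad f(x) = Q x + c = (0, 0)
Constraint values g_i(x) = a_i^T x - b_i:
  g_1((-2, -2)) = 2
  g_2((-2, -2)) = -1
Stationarity residual: grad f(x) + sum_i lambda_i a_i = (0, 0)
  -> stationarity OK
Primal feasibility (all g_i <= 0): FAILS
Dual feasibility (all lambda_i >= 0): OK
Complementary slackness (lambda_i * g_i(x) = 0 for all i): OK

Verdict: the first failing condition is primal_feasibility -> primal.

primal


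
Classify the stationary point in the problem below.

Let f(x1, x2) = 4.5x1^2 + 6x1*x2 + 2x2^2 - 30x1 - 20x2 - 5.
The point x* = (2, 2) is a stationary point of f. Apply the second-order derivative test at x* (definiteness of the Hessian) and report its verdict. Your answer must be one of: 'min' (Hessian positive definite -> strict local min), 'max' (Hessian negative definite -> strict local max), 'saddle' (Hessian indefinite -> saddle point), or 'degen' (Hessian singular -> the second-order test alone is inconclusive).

Compute the Hessian H = grad^2 f:
  H = [[9, 6], [6, 4]]
Verify stationarity: grad f(x*) = H x* + g = (0, 0).
Eigenvalues of H: 0, 13.
H has a zero eigenvalue (singular; positive semidefinite but not definite), so H is neither positive definite, negative definite, nor indefinite. The second-order test alone is inconclusive -> degen.
(Indeed, f is constant along the null direction of H through x*, so x* is not a strict local extremum.)

degen


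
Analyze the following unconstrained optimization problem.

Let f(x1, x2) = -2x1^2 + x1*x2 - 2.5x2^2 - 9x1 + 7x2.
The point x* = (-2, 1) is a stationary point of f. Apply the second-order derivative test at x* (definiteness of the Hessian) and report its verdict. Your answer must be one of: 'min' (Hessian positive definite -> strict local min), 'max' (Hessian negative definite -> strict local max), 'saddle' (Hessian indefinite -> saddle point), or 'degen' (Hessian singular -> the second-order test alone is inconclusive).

Compute the Hessian H = grad^2 f:
  H = [[-4, 1], [1, -5]]
Verify stationarity: grad f(x*) = H x* + g = (0, 0).
Eigenvalues of H: -5.618, -3.382.
Both eigenvalues < 0, so H is negative definite -> x* is a strict local max.

max


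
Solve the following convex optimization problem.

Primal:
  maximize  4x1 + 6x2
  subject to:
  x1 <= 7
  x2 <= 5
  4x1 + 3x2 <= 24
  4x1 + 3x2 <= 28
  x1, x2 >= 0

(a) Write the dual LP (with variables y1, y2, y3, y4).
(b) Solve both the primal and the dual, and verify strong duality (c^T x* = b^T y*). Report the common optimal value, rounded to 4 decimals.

The standard primal-dual pair for 'max c^T x s.t. A x <= b, x >= 0' is:
  Dual:  min b^T y  s.t.  A^T y >= c,  y >= 0.

So the dual LP is:
  minimize  7y1 + 5y2 + 24y3 + 28y4
  subject to:
    y1 + 4y3 + 4y4 >= 4
    y2 + 3y3 + 3y4 >= 6
    y1, y2, y3, y4 >= 0

Solving the primal: x* = (2.25, 5).
  primal value c^T x* = 39.
Solving the dual: y* = (0, 3, 1, 0).
  dual value b^T y* = 39.
Strong duality: c^T x* = b^T y*. Confirmed.

39


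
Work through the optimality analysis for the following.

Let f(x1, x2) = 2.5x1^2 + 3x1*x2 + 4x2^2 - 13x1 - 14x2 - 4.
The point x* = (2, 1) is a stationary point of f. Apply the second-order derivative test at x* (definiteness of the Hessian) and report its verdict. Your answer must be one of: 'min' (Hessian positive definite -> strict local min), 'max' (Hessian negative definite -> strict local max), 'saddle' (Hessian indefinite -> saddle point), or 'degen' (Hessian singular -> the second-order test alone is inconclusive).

Compute the Hessian H = grad^2 f:
  H = [[5, 3], [3, 8]]
Verify stationarity: grad f(x*) = H x* + g = (0, 0).
Eigenvalues of H: 3.1459, 9.8541.
Both eigenvalues > 0, so H is positive definite -> x* is a strict local min.

min


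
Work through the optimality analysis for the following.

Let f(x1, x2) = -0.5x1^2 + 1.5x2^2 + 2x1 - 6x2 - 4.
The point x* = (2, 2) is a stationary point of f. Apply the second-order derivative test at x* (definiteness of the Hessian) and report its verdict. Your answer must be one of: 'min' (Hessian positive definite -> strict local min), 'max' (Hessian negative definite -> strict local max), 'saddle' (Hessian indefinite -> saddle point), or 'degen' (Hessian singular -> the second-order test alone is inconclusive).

Compute the Hessian H = grad^2 f:
  H = [[-1, 0], [0, 3]]
Verify stationarity: grad f(x*) = H x* + g = (0, 0).
Eigenvalues of H: -1, 3.
Eigenvalues have mixed signs, so H is indefinite -> x* is a saddle point.

saddle


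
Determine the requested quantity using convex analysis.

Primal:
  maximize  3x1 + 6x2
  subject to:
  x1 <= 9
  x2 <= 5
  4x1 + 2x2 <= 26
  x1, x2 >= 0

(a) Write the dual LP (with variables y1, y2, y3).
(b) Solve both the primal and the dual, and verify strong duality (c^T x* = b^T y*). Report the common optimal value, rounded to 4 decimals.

The standard primal-dual pair for 'max c^T x s.t. A x <= b, x >= 0' is:
  Dual:  min b^T y  s.t.  A^T y >= c,  y >= 0.

So the dual LP is:
  minimize  9y1 + 5y2 + 26y3
  subject to:
    y1 + 4y3 >= 3
    y2 + 2y3 >= 6
    y1, y2, y3 >= 0

Solving the primal: x* = (4, 5).
  primal value c^T x* = 42.
Solving the dual: y* = (0, 4.5, 0.75).
  dual value b^T y* = 42.
Strong duality: c^T x* = b^T y*. Confirmed.

42


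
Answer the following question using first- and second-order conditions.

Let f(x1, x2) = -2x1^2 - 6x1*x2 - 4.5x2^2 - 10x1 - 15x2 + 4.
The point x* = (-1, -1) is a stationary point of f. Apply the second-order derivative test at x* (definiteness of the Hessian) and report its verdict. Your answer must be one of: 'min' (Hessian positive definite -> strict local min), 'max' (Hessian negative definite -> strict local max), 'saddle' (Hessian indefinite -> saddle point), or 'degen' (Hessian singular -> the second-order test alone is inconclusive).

Compute the Hessian H = grad^2 f:
  H = [[-4, -6], [-6, -9]]
Verify stationarity: grad f(x*) = H x* + g = (0, 0).
Eigenvalues of H: -13, 0.
H has a zero eigenvalue (singular; negative semidefinite but not definite), so H is neither positive definite, negative definite, nor indefinite. The second-order test alone is inconclusive -> degen.
(Indeed, f is constant along the null direction of H through x*, so x* is not a strict local extremum.)

degen


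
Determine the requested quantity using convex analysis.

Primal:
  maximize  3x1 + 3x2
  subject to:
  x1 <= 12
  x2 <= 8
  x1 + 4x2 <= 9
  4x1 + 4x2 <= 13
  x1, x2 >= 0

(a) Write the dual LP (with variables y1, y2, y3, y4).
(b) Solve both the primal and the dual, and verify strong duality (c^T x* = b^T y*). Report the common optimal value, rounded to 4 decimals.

The standard primal-dual pair for 'max c^T x s.t. A x <= b, x >= 0' is:
  Dual:  min b^T y  s.t.  A^T y >= c,  y >= 0.

So the dual LP is:
  minimize  12y1 + 8y2 + 9y3 + 13y4
  subject to:
    y1 + y3 + 4y4 >= 3
    y2 + 4y3 + 4y4 >= 3
    y1, y2, y3, y4 >= 0

Solving the primal: x* = (3.25, 0).
  primal value c^T x* = 9.75.
Solving the dual: y* = (0, 0, 0, 0.75).
  dual value b^T y* = 9.75.
Strong duality: c^T x* = b^T y*. Confirmed.

9.75


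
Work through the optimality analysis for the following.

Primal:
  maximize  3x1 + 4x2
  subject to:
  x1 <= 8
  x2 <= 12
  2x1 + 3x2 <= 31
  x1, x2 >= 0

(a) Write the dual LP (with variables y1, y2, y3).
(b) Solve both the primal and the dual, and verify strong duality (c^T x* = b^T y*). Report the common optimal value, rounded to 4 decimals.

The standard primal-dual pair for 'max c^T x s.t. A x <= b, x >= 0' is:
  Dual:  min b^T y  s.t.  A^T y >= c,  y >= 0.

So the dual LP is:
  minimize  8y1 + 12y2 + 31y3
  subject to:
    y1 + 2y3 >= 3
    y2 + 3y3 >= 4
    y1, y2, y3 >= 0

Solving the primal: x* = (8, 5).
  primal value c^T x* = 44.
Solving the dual: y* = (0.3333, 0, 1.3333).
  dual value b^T y* = 44.
Strong duality: c^T x* = b^T y*. Confirmed.

44


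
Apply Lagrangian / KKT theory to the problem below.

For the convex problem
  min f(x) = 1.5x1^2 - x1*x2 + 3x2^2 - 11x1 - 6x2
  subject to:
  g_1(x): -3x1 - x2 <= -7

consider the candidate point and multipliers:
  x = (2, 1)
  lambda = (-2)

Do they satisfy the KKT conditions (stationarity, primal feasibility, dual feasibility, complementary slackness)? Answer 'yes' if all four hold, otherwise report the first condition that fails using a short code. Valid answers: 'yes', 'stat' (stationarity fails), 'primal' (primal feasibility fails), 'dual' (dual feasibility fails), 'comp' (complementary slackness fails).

Gradient of f: grad f(x) = Q x + c = (-6, -2)
Constraint values g_i(x) = a_i^T x - b_i:
  g_1((2, 1)) = 0
Stationarity residual: grad f(x) + sum_i lambda_i a_i = (0, 0)
  -> stationarity OK
Primal feasibility (all g_i <= 0): OK
Dual feasibility (all lambda_i >= 0): FAILS
Complementary slackness (lambda_i * g_i(x) = 0 for all i): OK

Verdict: the first failing condition is dual_feasibility -> dual.

dual


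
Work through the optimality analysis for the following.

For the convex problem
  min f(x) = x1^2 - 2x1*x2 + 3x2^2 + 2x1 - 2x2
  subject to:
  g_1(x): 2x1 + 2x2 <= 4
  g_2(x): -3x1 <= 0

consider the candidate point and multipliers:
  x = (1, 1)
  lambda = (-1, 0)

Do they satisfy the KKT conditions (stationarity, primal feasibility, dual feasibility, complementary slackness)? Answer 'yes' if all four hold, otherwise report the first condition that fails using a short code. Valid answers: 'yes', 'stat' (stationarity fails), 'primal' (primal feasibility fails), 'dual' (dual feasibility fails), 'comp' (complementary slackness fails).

Gradient of f: grad f(x) = Q x + c = (2, 2)
Constraint values g_i(x) = a_i^T x - b_i:
  g_1((1, 1)) = 0
  g_2((1, 1)) = -3
Stationarity residual: grad f(x) + sum_i lambda_i a_i = (0, 0)
  -> stationarity OK
Primal feasibility (all g_i <= 0): OK
Dual feasibility (all lambda_i >= 0): FAILS
Complementary slackness (lambda_i * g_i(x) = 0 for all i): OK

Verdict: the first failing condition is dual_feasibility -> dual.

dual


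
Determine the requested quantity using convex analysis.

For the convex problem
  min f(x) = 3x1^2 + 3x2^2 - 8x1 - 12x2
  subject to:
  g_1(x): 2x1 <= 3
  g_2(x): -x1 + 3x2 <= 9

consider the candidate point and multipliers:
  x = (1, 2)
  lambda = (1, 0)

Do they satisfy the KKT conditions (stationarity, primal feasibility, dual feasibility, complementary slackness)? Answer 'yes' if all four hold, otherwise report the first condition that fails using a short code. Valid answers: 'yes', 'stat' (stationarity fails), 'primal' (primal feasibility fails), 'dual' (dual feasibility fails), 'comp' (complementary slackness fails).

Gradient of f: grad f(x) = Q x + c = (-2, 0)
Constraint values g_i(x) = a_i^T x - b_i:
  g_1((1, 2)) = -1
  g_2((1, 2)) = -4
Stationarity residual: grad f(x) + sum_i lambda_i a_i = (0, 0)
  -> stationarity OK
Primal feasibility (all g_i <= 0): OK
Dual feasibility (all lambda_i >= 0): OK
Complementary slackness (lambda_i * g_i(x) = 0 for all i): FAILS

Verdict: the first failing condition is complementary_slackness -> comp.

comp


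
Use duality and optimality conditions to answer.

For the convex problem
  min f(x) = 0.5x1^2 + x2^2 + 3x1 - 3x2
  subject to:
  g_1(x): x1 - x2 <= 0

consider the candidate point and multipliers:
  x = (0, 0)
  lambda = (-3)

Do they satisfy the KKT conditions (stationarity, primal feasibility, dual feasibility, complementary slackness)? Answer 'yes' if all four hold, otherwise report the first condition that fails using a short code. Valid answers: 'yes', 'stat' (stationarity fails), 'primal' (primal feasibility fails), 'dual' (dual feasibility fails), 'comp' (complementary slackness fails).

Gradient of f: grad f(x) = Q x + c = (3, -3)
Constraint values g_i(x) = a_i^T x - b_i:
  g_1((0, 0)) = 0
Stationarity residual: grad f(x) + sum_i lambda_i a_i = (0, 0)
  -> stationarity OK
Primal feasibility (all g_i <= 0): OK
Dual feasibility (all lambda_i >= 0): FAILS
Complementary slackness (lambda_i * g_i(x) = 0 for all i): OK

Verdict: the first failing condition is dual_feasibility -> dual.

dual


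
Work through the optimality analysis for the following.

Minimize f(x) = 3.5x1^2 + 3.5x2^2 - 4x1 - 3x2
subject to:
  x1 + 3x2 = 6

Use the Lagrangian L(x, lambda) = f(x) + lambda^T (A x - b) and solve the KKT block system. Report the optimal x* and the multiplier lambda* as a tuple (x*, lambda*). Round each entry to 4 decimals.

Form the Lagrangian:
  L(x, lambda) = (1/2) x^T Q x + c^T x + lambda^T (A x - b)
Stationarity (grad_x L = 0): Q x + c + A^T lambda = 0.
Primal feasibility: A x = b.

This gives the KKT block system:
  [ Q   A^T ] [ x     ]   [-c ]
  [ A    0  ] [ lambda ] = [ b ]

Solving the linear system:
  x*      = (0.9857, 1.6714)
  lambda* = (-2.9)
  f(x*)   = 4.2214

x* = (0.9857, 1.6714), lambda* = (-2.9)


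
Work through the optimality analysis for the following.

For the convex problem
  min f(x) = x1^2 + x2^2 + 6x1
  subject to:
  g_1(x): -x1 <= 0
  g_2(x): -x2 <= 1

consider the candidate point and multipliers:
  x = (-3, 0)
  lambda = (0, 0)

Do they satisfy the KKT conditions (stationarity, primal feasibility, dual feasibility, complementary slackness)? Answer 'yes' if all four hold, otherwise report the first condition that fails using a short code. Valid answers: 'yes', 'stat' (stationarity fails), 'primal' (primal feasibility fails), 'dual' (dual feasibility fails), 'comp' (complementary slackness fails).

Gradient of f: grad f(x) = Q x + c = (0, 0)
Constraint values g_i(x) = a_i^T x - b_i:
  g_1((-3, 0)) = 3
  g_2((-3, 0)) = -1
Stationarity residual: grad f(x) + sum_i lambda_i a_i = (0, 0)
  -> stationarity OK
Primal feasibility (all g_i <= 0): FAILS
Dual feasibility (all lambda_i >= 0): OK
Complementary slackness (lambda_i * g_i(x) = 0 for all i): OK

Verdict: the first failing condition is primal_feasibility -> primal.

primal


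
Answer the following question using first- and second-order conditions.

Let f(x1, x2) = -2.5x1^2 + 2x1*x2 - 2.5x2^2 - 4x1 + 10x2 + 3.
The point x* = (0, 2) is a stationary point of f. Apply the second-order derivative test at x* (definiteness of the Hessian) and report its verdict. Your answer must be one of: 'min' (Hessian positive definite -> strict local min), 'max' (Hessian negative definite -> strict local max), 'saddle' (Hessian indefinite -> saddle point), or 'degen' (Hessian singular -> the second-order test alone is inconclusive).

Compute the Hessian H = grad^2 f:
  H = [[-5, 2], [2, -5]]
Verify stationarity: grad f(x*) = H x* + g = (0, 0).
Eigenvalues of H: -7, -3.
Both eigenvalues < 0, so H is negative definite -> x* is a strict local max.

max


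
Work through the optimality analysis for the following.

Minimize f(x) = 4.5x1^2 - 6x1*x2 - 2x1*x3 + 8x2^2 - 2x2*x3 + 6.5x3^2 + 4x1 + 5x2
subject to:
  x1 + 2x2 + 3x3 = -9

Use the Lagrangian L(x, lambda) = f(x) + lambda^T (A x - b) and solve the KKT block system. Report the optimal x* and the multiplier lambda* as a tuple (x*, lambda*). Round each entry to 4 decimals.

Form the Lagrangian:
  L(x, lambda) = (1/2) x^T Q x + c^T x + lambda^T (A x - b)
Stationarity (grad_x L = 0): Q x + c + A^T lambda = 0.
Primal feasibility: A x = b.

This gives the KKT block system:
  [ Q   A^T ] [ x     ]   [-c ]
  [ A    0  ] [ lambda ] = [ b ]

Solving the linear system:
  x*      = (-2.1047, -1.6093, -1.2256)
  lambda* = (2.8349)
  f(x*)   = 4.5244

x* = (-2.1047, -1.6093, -1.2256), lambda* = (2.8349)


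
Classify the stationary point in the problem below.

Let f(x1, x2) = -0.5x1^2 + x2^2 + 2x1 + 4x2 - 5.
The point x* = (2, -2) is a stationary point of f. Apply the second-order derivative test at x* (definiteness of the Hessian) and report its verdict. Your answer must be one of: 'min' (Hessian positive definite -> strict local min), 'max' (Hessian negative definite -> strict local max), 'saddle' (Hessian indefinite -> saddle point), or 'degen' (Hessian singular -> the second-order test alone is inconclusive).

Compute the Hessian H = grad^2 f:
  H = [[-1, 0], [0, 2]]
Verify stationarity: grad f(x*) = H x* + g = (0, 0).
Eigenvalues of H: -1, 2.
Eigenvalues have mixed signs, so H is indefinite -> x* is a saddle point.

saddle


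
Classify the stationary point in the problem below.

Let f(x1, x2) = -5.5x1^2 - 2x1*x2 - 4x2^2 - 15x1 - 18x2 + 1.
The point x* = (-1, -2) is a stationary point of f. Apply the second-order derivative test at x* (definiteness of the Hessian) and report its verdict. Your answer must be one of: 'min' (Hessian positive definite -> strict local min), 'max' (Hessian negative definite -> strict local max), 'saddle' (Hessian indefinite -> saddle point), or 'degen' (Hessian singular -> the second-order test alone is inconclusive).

Compute the Hessian H = grad^2 f:
  H = [[-11, -2], [-2, -8]]
Verify stationarity: grad f(x*) = H x* + g = (0, 0).
Eigenvalues of H: -12, -7.
Both eigenvalues < 0, so H is negative definite -> x* is a strict local max.

max


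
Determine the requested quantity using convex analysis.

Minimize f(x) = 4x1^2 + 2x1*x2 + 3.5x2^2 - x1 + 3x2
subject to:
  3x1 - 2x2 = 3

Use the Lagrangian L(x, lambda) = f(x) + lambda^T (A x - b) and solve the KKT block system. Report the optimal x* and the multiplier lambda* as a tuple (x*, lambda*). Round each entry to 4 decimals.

Form the Lagrangian:
  L(x, lambda) = (1/2) x^T Q x + c^T x + lambda^T (A x - b)
Stationarity (grad_x L = 0): Q x + c + A^T lambda = 0.
Primal feasibility: A x = b.

This gives the KKT block system:
  [ Q   A^T ] [ x     ]   [-c ]
  [ A    0  ] [ lambda ] = [ b ]

Solving the linear system:
  x*      = (0.5126, -0.7311)
  lambda* = (-0.5462)
  f(x*)   = -0.5336

x* = (0.5126, -0.7311), lambda* = (-0.5462)


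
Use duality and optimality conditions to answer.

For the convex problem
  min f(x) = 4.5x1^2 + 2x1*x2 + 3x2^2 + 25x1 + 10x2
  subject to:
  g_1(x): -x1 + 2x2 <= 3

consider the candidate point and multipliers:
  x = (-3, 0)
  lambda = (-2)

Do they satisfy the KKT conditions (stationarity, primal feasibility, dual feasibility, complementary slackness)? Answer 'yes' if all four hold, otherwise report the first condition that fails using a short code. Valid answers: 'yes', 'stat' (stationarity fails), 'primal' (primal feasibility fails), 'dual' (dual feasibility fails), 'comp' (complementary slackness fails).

Gradient of f: grad f(x) = Q x + c = (-2, 4)
Constraint values g_i(x) = a_i^T x - b_i:
  g_1((-3, 0)) = 0
Stationarity residual: grad f(x) + sum_i lambda_i a_i = (0, 0)
  -> stationarity OK
Primal feasibility (all g_i <= 0): OK
Dual feasibility (all lambda_i >= 0): FAILS
Complementary slackness (lambda_i * g_i(x) = 0 for all i): OK

Verdict: the first failing condition is dual_feasibility -> dual.

dual


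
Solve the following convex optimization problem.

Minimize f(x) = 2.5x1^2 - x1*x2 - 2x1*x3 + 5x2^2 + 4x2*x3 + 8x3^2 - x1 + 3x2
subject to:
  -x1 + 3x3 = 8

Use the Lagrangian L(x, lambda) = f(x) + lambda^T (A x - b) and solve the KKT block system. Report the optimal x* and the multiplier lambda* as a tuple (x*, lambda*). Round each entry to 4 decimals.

Form the Lagrangian:
  L(x, lambda) = (1/2) x^T Q x + c^T x + lambda^T (A x - b)
Stationarity (grad_x L = 0): Q x + c + A^T lambda = 0.
Primal feasibility: A x = b.

This gives the KKT block system:
  [ Q   A^T ] [ x     ]   [-c ]
  [ A    0  ] [ lambda ] = [ b ]

Solving the linear system:
  x*      = (-1.3681, -1.3211, 2.2106)
  lambda* = (-10.9407)
  f(x*)   = 42.4652

x* = (-1.3681, -1.3211, 2.2106), lambda* = (-10.9407)


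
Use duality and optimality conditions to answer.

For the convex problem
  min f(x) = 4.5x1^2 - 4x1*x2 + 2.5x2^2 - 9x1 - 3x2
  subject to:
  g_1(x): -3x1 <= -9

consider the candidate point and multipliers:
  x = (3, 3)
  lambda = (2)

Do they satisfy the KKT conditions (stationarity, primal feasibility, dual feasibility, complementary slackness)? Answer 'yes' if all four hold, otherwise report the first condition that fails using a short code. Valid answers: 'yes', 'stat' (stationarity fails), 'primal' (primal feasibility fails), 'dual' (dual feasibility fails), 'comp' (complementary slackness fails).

Gradient of f: grad f(x) = Q x + c = (6, 0)
Constraint values g_i(x) = a_i^T x - b_i:
  g_1((3, 3)) = 0
Stationarity residual: grad f(x) + sum_i lambda_i a_i = (0, 0)
  -> stationarity OK
Primal feasibility (all g_i <= 0): OK
Dual feasibility (all lambda_i >= 0): OK
Complementary slackness (lambda_i * g_i(x) = 0 for all i): OK

Verdict: yes, KKT holds.

yes


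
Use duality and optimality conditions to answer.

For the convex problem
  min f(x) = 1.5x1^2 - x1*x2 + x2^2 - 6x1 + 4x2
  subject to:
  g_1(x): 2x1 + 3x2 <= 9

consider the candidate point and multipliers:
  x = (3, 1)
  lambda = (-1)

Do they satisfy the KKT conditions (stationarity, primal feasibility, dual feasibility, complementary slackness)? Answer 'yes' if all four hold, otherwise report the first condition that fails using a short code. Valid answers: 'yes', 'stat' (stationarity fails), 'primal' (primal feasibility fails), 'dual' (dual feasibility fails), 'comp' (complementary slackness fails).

Gradient of f: grad f(x) = Q x + c = (2, 3)
Constraint values g_i(x) = a_i^T x - b_i:
  g_1((3, 1)) = 0
Stationarity residual: grad f(x) + sum_i lambda_i a_i = (0, 0)
  -> stationarity OK
Primal feasibility (all g_i <= 0): OK
Dual feasibility (all lambda_i >= 0): FAILS
Complementary slackness (lambda_i * g_i(x) = 0 for all i): OK

Verdict: the first failing condition is dual_feasibility -> dual.

dual


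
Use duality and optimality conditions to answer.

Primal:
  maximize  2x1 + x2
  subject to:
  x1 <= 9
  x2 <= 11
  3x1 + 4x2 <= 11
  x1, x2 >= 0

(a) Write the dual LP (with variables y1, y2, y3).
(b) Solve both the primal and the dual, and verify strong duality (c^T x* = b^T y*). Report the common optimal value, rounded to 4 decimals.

The standard primal-dual pair for 'max c^T x s.t. A x <= b, x >= 0' is:
  Dual:  min b^T y  s.t.  A^T y >= c,  y >= 0.

So the dual LP is:
  minimize  9y1 + 11y2 + 11y3
  subject to:
    y1 + 3y3 >= 2
    y2 + 4y3 >= 1
    y1, y2, y3 >= 0

Solving the primal: x* = (3.6667, 0).
  primal value c^T x* = 7.3333.
Solving the dual: y* = (0, 0, 0.6667).
  dual value b^T y* = 7.3333.
Strong duality: c^T x* = b^T y*. Confirmed.

7.3333
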